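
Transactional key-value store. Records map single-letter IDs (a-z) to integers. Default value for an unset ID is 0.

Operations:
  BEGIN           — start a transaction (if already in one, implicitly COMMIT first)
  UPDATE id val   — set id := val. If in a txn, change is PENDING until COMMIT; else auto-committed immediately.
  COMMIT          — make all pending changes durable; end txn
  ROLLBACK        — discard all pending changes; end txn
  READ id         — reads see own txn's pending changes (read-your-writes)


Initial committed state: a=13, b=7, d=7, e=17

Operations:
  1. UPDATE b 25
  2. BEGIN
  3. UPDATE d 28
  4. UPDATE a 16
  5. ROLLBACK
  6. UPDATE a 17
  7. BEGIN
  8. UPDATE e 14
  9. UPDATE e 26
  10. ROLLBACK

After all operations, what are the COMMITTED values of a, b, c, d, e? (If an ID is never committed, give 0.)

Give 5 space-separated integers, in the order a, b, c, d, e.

Answer: 17 25 0 7 17

Derivation:
Initial committed: {a=13, b=7, d=7, e=17}
Op 1: UPDATE b=25 (auto-commit; committed b=25)
Op 2: BEGIN: in_txn=True, pending={}
Op 3: UPDATE d=28 (pending; pending now {d=28})
Op 4: UPDATE a=16 (pending; pending now {a=16, d=28})
Op 5: ROLLBACK: discarded pending ['a', 'd']; in_txn=False
Op 6: UPDATE a=17 (auto-commit; committed a=17)
Op 7: BEGIN: in_txn=True, pending={}
Op 8: UPDATE e=14 (pending; pending now {e=14})
Op 9: UPDATE e=26 (pending; pending now {e=26})
Op 10: ROLLBACK: discarded pending ['e']; in_txn=False
Final committed: {a=17, b=25, d=7, e=17}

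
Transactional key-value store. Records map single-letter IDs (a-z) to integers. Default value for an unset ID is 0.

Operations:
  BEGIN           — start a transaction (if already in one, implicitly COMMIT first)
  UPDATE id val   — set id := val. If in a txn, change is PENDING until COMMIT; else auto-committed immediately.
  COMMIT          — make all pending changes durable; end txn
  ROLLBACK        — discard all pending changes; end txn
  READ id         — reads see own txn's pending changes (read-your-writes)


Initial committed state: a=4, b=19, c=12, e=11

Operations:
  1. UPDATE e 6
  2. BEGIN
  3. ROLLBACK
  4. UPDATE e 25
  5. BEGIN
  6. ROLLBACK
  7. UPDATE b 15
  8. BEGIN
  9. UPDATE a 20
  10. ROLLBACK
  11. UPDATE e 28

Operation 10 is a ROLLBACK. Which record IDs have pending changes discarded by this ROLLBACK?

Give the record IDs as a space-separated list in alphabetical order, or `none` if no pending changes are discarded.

Answer: a

Derivation:
Initial committed: {a=4, b=19, c=12, e=11}
Op 1: UPDATE e=6 (auto-commit; committed e=6)
Op 2: BEGIN: in_txn=True, pending={}
Op 3: ROLLBACK: discarded pending []; in_txn=False
Op 4: UPDATE e=25 (auto-commit; committed e=25)
Op 5: BEGIN: in_txn=True, pending={}
Op 6: ROLLBACK: discarded pending []; in_txn=False
Op 7: UPDATE b=15 (auto-commit; committed b=15)
Op 8: BEGIN: in_txn=True, pending={}
Op 9: UPDATE a=20 (pending; pending now {a=20})
Op 10: ROLLBACK: discarded pending ['a']; in_txn=False
Op 11: UPDATE e=28 (auto-commit; committed e=28)
ROLLBACK at op 10 discards: ['a']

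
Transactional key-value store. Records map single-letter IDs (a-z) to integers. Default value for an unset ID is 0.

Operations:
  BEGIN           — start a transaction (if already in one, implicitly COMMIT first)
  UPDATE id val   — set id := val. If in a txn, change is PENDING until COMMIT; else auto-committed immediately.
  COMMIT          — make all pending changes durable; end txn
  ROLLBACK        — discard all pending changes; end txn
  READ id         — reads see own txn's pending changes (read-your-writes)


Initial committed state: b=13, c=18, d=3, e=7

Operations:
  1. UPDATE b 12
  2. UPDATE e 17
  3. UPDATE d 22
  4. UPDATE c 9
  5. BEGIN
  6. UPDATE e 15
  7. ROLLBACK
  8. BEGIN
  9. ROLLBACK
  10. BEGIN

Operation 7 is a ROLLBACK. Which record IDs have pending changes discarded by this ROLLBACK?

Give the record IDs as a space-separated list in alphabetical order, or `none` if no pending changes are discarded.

Answer: e

Derivation:
Initial committed: {b=13, c=18, d=3, e=7}
Op 1: UPDATE b=12 (auto-commit; committed b=12)
Op 2: UPDATE e=17 (auto-commit; committed e=17)
Op 3: UPDATE d=22 (auto-commit; committed d=22)
Op 4: UPDATE c=9 (auto-commit; committed c=9)
Op 5: BEGIN: in_txn=True, pending={}
Op 6: UPDATE e=15 (pending; pending now {e=15})
Op 7: ROLLBACK: discarded pending ['e']; in_txn=False
Op 8: BEGIN: in_txn=True, pending={}
Op 9: ROLLBACK: discarded pending []; in_txn=False
Op 10: BEGIN: in_txn=True, pending={}
ROLLBACK at op 7 discards: ['e']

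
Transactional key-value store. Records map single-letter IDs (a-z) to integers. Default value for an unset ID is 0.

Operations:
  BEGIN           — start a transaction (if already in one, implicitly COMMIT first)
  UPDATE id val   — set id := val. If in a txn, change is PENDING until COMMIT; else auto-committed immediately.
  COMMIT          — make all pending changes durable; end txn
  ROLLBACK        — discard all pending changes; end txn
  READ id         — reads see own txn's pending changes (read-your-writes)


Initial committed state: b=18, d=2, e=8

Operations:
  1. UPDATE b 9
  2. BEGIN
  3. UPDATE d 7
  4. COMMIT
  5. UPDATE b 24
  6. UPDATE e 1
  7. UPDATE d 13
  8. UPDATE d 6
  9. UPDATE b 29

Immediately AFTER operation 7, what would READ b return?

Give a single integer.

Answer: 24

Derivation:
Initial committed: {b=18, d=2, e=8}
Op 1: UPDATE b=9 (auto-commit; committed b=9)
Op 2: BEGIN: in_txn=True, pending={}
Op 3: UPDATE d=7 (pending; pending now {d=7})
Op 4: COMMIT: merged ['d'] into committed; committed now {b=9, d=7, e=8}
Op 5: UPDATE b=24 (auto-commit; committed b=24)
Op 6: UPDATE e=1 (auto-commit; committed e=1)
Op 7: UPDATE d=13 (auto-commit; committed d=13)
After op 7: visible(b) = 24 (pending={}, committed={b=24, d=13, e=1})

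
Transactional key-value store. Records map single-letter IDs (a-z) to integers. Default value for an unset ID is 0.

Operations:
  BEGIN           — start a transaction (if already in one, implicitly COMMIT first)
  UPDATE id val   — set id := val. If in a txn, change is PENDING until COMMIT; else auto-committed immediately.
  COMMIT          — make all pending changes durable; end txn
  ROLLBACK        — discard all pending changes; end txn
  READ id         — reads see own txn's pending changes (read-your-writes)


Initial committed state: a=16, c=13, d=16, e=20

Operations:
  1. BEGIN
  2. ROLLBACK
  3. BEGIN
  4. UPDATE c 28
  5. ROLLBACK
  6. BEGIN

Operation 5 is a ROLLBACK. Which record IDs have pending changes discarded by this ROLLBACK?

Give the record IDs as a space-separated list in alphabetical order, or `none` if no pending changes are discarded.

Answer: c

Derivation:
Initial committed: {a=16, c=13, d=16, e=20}
Op 1: BEGIN: in_txn=True, pending={}
Op 2: ROLLBACK: discarded pending []; in_txn=False
Op 3: BEGIN: in_txn=True, pending={}
Op 4: UPDATE c=28 (pending; pending now {c=28})
Op 5: ROLLBACK: discarded pending ['c']; in_txn=False
Op 6: BEGIN: in_txn=True, pending={}
ROLLBACK at op 5 discards: ['c']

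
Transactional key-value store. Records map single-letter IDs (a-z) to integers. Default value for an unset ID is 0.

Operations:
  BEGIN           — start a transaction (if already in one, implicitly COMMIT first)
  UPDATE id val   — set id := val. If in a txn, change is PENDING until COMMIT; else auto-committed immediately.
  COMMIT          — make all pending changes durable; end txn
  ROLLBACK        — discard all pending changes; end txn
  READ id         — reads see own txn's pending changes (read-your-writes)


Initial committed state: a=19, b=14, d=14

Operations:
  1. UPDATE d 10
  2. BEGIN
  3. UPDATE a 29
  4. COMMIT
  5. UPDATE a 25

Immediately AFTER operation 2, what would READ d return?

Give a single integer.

Answer: 10

Derivation:
Initial committed: {a=19, b=14, d=14}
Op 1: UPDATE d=10 (auto-commit; committed d=10)
Op 2: BEGIN: in_txn=True, pending={}
After op 2: visible(d) = 10 (pending={}, committed={a=19, b=14, d=10})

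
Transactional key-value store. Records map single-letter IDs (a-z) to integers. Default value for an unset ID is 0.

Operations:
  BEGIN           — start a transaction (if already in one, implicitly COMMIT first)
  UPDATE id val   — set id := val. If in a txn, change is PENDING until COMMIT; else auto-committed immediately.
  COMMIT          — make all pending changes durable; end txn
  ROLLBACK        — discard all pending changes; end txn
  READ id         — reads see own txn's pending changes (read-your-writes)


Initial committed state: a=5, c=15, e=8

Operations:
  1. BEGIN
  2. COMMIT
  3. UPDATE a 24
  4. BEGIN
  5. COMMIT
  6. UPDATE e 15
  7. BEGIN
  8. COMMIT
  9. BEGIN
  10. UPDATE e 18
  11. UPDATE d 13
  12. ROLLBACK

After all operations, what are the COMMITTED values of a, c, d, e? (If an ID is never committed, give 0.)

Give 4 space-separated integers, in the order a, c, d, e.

Initial committed: {a=5, c=15, e=8}
Op 1: BEGIN: in_txn=True, pending={}
Op 2: COMMIT: merged [] into committed; committed now {a=5, c=15, e=8}
Op 3: UPDATE a=24 (auto-commit; committed a=24)
Op 4: BEGIN: in_txn=True, pending={}
Op 5: COMMIT: merged [] into committed; committed now {a=24, c=15, e=8}
Op 6: UPDATE e=15 (auto-commit; committed e=15)
Op 7: BEGIN: in_txn=True, pending={}
Op 8: COMMIT: merged [] into committed; committed now {a=24, c=15, e=15}
Op 9: BEGIN: in_txn=True, pending={}
Op 10: UPDATE e=18 (pending; pending now {e=18})
Op 11: UPDATE d=13 (pending; pending now {d=13, e=18})
Op 12: ROLLBACK: discarded pending ['d', 'e']; in_txn=False
Final committed: {a=24, c=15, e=15}

Answer: 24 15 0 15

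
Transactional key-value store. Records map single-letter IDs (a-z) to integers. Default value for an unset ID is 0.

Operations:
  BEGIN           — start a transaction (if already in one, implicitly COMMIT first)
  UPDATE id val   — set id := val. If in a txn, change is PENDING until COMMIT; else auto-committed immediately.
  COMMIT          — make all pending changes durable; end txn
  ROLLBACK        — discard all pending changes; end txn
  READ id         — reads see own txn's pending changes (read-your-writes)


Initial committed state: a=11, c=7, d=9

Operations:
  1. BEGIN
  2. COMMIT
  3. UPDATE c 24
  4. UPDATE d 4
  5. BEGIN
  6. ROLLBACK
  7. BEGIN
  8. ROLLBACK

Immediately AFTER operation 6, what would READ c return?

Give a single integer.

Answer: 24

Derivation:
Initial committed: {a=11, c=7, d=9}
Op 1: BEGIN: in_txn=True, pending={}
Op 2: COMMIT: merged [] into committed; committed now {a=11, c=7, d=9}
Op 3: UPDATE c=24 (auto-commit; committed c=24)
Op 4: UPDATE d=4 (auto-commit; committed d=4)
Op 5: BEGIN: in_txn=True, pending={}
Op 6: ROLLBACK: discarded pending []; in_txn=False
After op 6: visible(c) = 24 (pending={}, committed={a=11, c=24, d=4})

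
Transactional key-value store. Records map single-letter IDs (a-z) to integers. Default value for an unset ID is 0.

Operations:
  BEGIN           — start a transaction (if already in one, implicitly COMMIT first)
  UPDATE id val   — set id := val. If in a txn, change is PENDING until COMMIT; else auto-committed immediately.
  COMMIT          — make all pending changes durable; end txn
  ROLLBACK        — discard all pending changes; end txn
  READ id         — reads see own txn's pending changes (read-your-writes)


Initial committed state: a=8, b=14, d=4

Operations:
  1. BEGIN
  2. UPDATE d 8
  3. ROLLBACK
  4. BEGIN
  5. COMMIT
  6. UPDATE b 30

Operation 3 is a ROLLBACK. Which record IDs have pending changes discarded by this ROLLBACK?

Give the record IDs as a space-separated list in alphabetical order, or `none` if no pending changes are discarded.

Answer: d

Derivation:
Initial committed: {a=8, b=14, d=4}
Op 1: BEGIN: in_txn=True, pending={}
Op 2: UPDATE d=8 (pending; pending now {d=8})
Op 3: ROLLBACK: discarded pending ['d']; in_txn=False
Op 4: BEGIN: in_txn=True, pending={}
Op 5: COMMIT: merged [] into committed; committed now {a=8, b=14, d=4}
Op 6: UPDATE b=30 (auto-commit; committed b=30)
ROLLBACK at op 3 discards: ['d']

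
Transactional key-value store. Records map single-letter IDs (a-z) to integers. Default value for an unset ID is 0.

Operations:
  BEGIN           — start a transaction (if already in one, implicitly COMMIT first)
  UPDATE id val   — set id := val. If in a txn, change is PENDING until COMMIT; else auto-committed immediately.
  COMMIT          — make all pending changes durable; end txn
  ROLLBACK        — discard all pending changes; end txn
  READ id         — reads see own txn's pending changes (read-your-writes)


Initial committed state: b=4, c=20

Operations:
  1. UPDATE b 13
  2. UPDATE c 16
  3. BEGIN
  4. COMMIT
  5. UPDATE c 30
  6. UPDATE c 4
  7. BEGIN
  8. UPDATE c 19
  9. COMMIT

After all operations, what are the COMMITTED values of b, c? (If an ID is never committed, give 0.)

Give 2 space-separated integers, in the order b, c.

Answer: 13 19

Derivation:
Initial committed: {b=4, c=20}
Op 1: UPDATE b=13 (auto-commit; committed b=13)
Op 2: UPDATE c=16 (auto-commit; committed c=16)
Op 3: BEGIN: in_txn=True, pending={}
Op 4: COMMIT: merged [] into committed; committed now {b=13, c=16}
Op 5: UPDATE c=30 (auto-commit; committed c=30)
Op 6: UPDATE c=4 (auto-commit; committed c=4)
Op 7: BEGIN: in_txn=True, pending={}
Op 8: UPDATE c=19 (pending; pending now {c=19})
Op 9: COMMIT: merged ['c'] into committed; committed now {b=13, c=19}
Final committed: {b=13, c=19}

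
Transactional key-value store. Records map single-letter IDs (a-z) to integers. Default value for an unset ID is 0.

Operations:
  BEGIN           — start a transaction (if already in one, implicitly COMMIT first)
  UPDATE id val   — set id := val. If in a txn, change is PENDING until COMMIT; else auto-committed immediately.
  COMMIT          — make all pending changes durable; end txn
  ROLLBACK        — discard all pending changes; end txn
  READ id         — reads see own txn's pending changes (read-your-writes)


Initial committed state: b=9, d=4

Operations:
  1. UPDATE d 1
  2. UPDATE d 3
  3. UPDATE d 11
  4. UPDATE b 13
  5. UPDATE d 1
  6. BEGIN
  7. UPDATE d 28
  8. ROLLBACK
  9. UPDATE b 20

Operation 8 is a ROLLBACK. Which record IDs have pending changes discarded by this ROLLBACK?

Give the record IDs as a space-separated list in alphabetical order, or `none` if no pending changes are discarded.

Answer: d

Derivation:
Initial committed: {b=9, d=4}
Op 1: UPDATE d=1 (auto-commit; committed d=1)
Op 2: UPDATE d=3 (auto-commit; committed d=3)
Op 3: UPDATE d=11 (auto-commit; committed d=11)
Op 4: UPDATE b=13 (auto-commit; committed b=13)
Op 5: UPDATE d=1 (auto-commit; committed d=1)
Op 6: BEGIN: in_txn=True, pending={}
Op 7: UPDATE d=28 (pending; pending now {d=28})
Op 8: ROLLBACK: discarded pending ['d']; in_txn=False
Op 9: UPDATE b=20 (auto-commit; committed b=20)
ROLLBACK at op 8 discards: ['d']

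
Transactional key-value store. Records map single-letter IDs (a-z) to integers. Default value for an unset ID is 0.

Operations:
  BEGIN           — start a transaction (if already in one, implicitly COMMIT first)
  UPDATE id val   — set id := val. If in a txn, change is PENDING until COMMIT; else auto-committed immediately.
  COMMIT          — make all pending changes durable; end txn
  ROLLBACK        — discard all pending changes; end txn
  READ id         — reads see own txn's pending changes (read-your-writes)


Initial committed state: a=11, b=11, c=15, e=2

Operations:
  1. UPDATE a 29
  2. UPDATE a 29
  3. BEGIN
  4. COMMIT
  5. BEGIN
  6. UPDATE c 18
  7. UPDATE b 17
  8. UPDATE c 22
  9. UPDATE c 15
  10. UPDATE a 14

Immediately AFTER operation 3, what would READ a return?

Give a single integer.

Initial committed: {a=11, b=11, c=15, e=2}
Op 1: UPDATE a=29 (auto-commit; committed a=29)
Op 2: UPDATE a=29 (auto-commit; committed a=29)
Op 3: BEGIN: in_txn=True, pending={}
After op 3: visible(a) = 29 (pending={}, committed={a=29, b=11, c=15, e=2})

Answer: 29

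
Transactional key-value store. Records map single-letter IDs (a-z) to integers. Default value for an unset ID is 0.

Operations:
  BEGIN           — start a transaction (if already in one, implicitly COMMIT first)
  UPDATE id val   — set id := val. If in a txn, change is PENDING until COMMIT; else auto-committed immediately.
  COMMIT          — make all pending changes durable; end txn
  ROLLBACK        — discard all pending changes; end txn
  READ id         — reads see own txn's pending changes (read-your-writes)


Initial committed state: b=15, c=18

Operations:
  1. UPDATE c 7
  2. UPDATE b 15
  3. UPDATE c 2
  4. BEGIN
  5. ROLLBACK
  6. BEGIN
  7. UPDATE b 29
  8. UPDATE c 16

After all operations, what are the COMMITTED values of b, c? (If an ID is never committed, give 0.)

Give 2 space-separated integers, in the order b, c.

Initial committed: {b=15, c=18}
Op 1: UPDATE c=7 (auto-commit; committed c=7)
Op 2: UPDATE b=15 (auto-commit; committed b=15)
Op 3: UPDATE c=2 (auto-commit; committed c=2)
Op 4: BEGIN: in_txn=True, pending={}
Op 5: ROLLBACK: discarded pending []; in_txn=False
Op 6: BEGIN: in_txn=True, pending={}
Op 7: UPDATE b=29 (pending; pending now {b=29})
Op 8: UPDATE c=16 (pending; pending now {b=29, c=16})
Final committed: {b=15, c=2}

Answer: 15 2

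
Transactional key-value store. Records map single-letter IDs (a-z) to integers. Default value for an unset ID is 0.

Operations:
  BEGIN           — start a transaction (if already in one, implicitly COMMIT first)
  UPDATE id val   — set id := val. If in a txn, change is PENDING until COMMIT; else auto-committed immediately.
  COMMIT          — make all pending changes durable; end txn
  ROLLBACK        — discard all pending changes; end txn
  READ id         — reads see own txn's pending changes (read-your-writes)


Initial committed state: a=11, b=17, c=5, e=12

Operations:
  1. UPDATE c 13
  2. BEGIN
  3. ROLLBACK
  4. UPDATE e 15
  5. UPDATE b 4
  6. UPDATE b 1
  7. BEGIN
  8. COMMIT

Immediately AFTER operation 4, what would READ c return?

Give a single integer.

Answer: 13

Derivation:
Initial committed: {a=11, b=17, c=5, e=12}
Op 1: UPDATE c=13 (auto-commit; committed c=13)
Op 2: BEGIN: in_txn=True, pending={}
Op 3: ROLLBACK: discarded pending []; in_txn=False
Op 4: UPDATE e=15 (auto-commit; committed e=15)
After op 4: visible(c) = 13 (pending={}, committed={a=11, b=17, c=13, e=15})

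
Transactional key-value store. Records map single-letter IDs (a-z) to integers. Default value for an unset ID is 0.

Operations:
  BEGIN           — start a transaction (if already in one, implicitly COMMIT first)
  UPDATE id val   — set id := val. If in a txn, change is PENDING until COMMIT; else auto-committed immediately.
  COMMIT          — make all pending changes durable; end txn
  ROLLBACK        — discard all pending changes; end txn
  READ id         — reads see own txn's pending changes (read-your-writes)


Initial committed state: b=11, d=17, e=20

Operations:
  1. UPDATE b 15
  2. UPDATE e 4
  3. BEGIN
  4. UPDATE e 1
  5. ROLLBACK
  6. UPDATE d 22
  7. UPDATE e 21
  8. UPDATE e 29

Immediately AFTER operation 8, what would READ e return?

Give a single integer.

Initial committed: {b=11, d=17, e=20}
Op 1: UPDATE b=15 (auto-commit; committed b=15)
Op 2: UPDATE e=4 (auto-commit; committed e=4)
Op 3: BEGIN: in_txn=True, pending={}
Op 4: UPDATE e=1 (pending; pending now {e=1})
Op 5: ROLLBACK: discarded pending ['e']; in_txn=False
Op 6: UPDATE d=22 (auto-commit; committed d=22)
Op 7: UPDATE e=21 (auto-commit; committed e=21)
Op 8: UPDATE e=29 (auto-commit; committed e=29)
After op 8: visible(e) = 29 (pending={}, committed={b=15, d=22, e=29})

Answer: 29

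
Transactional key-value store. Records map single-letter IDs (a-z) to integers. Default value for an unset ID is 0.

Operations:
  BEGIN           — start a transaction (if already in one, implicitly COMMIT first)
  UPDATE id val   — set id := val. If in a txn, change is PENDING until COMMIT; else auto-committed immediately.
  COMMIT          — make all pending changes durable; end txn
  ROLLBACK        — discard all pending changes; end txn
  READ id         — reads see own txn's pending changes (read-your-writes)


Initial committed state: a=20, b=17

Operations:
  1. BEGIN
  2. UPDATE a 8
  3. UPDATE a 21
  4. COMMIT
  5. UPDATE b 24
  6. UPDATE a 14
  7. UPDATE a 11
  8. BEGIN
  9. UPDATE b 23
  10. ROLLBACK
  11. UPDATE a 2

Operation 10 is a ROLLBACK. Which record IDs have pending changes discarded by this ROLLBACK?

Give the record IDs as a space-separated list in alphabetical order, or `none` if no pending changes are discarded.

Answer: b

Derivation:
Initial committed: {a=20, b=17}
Op 1: BEGIN: in_txn=True, pending={}
Op 2: UPDATE a=8 (pending; pending now {a=8})
Op 3: UPDATE a=21 (pending; pending now {a=21})
Op 4: COMMIT: merged ['a'] into committed; committed now {a=21, b=17}
Op 5: UPDATE b=24 (auto-commit; committed b=24)
Op 6: UPDATE a=14 (auto-commit; committed a=14)
Op 7: UPDATE a=11 (auto-commit; committed a=11)
Op 8: BEGIN: in_txn=True, pending={}
Op 9: UPDATE b=23 (pending; pending now {b=23})
Op 10: ROLLBACK: discarded pending ['b']; in_txn=False
Op 11: UPDATE a=2 (auto-commit; committed a=2)
ROLLBACK at op 10 discards: ['b']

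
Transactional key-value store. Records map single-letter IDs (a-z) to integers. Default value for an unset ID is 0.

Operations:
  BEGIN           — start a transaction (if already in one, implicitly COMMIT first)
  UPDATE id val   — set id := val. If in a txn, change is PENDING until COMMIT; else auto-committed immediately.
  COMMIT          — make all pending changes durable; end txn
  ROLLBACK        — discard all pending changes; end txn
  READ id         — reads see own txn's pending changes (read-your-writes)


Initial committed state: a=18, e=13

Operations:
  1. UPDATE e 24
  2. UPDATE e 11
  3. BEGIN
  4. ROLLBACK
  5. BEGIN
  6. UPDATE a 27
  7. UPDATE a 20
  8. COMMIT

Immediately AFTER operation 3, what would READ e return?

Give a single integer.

Initial committed: {a=18, e=13}
Op 1: UPDATE e=24 (auto-commit; committed e=24)
Op 2: UPDATE e=11 (auto-commit; committed e=11)
Op 3: BEGIN: in_txn=True, pending={}
After op 3: visible(e) = 11 (pending={}, committed={a=18, e=11})

Answer: 11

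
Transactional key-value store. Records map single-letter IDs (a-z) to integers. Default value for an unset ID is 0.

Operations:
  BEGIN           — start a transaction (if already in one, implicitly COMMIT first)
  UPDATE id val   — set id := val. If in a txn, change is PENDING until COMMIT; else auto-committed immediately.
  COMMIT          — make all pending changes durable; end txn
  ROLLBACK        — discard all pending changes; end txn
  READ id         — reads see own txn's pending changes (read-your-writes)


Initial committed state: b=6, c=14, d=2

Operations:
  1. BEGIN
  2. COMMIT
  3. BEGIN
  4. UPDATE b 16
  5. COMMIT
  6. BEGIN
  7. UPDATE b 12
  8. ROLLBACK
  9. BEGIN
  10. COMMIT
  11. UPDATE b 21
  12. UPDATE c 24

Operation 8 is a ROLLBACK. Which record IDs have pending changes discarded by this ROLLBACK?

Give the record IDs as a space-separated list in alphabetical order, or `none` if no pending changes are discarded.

Answer: b

Derivation:
Initial committed: {b=6, c=14, d=2}
Op 1: BEGIN: in_txn=True, pending={}
Op 2: COMMIT: merged [] into committed; committed now {b=6, c=14, d=2}
Op 3: BEGIN: in_txn=True, pending={}
Op 4: UPDATE b=16 (pending; pending now {b=16})
Op 5: COMMIT: merged ['b'] into committed; committed now {b=16, c=14, d=2}
Op 6: BEGIN: in_txn=True, pending={}
Op 7: UPDATE b=12 (pending; pending now {b=12})
Op 8: ROLLBACK: discarded pending ['b']; in_txn=False
Op 9: BEGIN: in_txn=True, pending={}
Op 10: COMMIT: merged [] into committed; committed now {b=16, c=14, d=2}
Op 11: UPDATE b=21 (auto-commit; committed b=21)
Op 12: UPDATE c=24 (auto-commit; committed c=24)
ROLLBACK at op 8 discards: ['b']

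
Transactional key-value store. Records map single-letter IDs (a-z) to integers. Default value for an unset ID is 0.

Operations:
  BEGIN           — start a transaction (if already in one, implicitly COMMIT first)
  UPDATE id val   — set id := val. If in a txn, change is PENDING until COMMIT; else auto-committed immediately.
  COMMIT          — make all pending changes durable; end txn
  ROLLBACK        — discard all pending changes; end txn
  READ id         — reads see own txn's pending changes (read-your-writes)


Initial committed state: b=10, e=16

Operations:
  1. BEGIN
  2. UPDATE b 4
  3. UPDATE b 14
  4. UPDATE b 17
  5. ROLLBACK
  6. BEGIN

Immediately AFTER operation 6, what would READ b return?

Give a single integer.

Initial committed: {b=10, e=16}
Op 1: BEGIN: in_txn=True, pending={}
Op 2: UPDATE b=4 (pending; pending now {b=4})
Op 3: UPDATE b=14 (pending; pending now {b=14})
Op 4: UPDATE b=17 (pending; pending now {b=17})
Op 5: ROLLBACK: discarded pending ['b']; in_txn=False
Op 6: BEGIN: in_txn=True, pending={}
After op 6: visible(b) = 10 (pending={}, committed={b=10, e=16})

Answer: 10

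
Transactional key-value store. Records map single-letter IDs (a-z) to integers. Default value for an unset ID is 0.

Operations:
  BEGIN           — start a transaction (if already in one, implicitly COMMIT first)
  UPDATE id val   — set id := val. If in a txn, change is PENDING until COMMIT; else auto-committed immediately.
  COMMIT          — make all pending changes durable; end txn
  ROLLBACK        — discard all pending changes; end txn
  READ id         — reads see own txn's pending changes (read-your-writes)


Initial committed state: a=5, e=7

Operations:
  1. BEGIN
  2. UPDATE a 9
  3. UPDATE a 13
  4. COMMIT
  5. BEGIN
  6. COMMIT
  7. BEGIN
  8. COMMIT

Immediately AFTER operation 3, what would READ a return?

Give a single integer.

Initial committed: {a=5, e=7}
Op 1: BEGIN: in_txn=True, pending={}
Op 2: UPDATE a=9 (pending; pending now {a=9})
Op 3: UPDATE a=13 (pending; pending now {a=13})
After op 3: visible(a) = 13 (pending={a=13}, committed={a=5, e=7})

Answer: 13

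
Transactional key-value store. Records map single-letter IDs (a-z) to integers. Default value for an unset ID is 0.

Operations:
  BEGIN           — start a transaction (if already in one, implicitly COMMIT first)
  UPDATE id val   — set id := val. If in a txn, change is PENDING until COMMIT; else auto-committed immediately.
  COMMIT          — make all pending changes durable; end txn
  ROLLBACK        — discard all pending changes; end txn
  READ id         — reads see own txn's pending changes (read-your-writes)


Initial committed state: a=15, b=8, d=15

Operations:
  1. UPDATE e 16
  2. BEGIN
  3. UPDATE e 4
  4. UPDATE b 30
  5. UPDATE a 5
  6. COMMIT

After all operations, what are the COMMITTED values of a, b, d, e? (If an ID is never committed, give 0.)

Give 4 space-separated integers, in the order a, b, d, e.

Initial committed: {a=15, b=8, d=15}
Op 1: UPDATE e=16 (auto-commit; committed e=16)
Op 2: BEGIN: in_txn=True, pending={}
Op 3: UPDATE e=4 (pending; pending now {e=4})
Op 4: UPDATE b=30 (pending; pending now {b=30, e=4})
Op 5: UPDATE a=5 (pending; pending now {a=5, b=30, e=4})
Op 6: COMMIT: merged ['a', 'b', 'e'] into committed; committed now {a=5, b=30, d=15, e=4}
Final committed: {a=5, b=30, d=15, e=4}

Answer: 5 30 15 4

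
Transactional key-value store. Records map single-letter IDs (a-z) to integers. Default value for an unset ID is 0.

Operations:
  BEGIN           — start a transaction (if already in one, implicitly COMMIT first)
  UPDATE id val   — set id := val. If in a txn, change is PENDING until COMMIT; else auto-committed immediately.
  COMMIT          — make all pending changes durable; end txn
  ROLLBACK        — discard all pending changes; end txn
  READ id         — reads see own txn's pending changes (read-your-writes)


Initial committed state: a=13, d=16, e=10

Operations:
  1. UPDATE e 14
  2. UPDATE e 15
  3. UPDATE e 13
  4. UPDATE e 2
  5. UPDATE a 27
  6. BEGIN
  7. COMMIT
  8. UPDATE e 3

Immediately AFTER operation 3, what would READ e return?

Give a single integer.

Initial committed: {a=13, d=16, e=10}
Op 1: UPDATE e=14 (auto-commit; committed e=14)
Op 2: UPDATE e=15 (auto-commit; committed e=15)
Op 3: UPDATE e=13 (auto-commit; committed e=13)
After op 3: visible(e) = 13 (pending={}, committed={a=13, d=16, e=13})

Answer: 13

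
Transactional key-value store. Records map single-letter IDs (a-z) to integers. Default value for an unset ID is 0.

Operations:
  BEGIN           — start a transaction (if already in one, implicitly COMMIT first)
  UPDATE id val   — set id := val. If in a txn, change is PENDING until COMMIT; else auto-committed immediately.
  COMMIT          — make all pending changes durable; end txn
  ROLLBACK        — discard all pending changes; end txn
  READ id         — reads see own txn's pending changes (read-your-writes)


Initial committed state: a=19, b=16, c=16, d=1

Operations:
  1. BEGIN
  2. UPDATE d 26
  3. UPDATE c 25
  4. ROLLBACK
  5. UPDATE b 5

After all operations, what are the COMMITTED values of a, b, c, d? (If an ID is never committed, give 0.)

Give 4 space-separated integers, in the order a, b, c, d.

Initial committed: {a=19, b=16, c=16, d=1}
Op 1: BEGIN: in_txn=True, pending={}
Op 2: UPDATE d=26 (pending; pending now {d=26})
Op 3: UPDATE c=25 (pending; pending now {c=25, d=26})
Op 4: ROLLBACK: discarded pending ['c', 'd']; in_txn=False
Op 5: UPDATE b=5 (auto-commit; committed b=5)
Final committed: {a=19, b=5, c=16, d=1}

Answer: 19 5 16 1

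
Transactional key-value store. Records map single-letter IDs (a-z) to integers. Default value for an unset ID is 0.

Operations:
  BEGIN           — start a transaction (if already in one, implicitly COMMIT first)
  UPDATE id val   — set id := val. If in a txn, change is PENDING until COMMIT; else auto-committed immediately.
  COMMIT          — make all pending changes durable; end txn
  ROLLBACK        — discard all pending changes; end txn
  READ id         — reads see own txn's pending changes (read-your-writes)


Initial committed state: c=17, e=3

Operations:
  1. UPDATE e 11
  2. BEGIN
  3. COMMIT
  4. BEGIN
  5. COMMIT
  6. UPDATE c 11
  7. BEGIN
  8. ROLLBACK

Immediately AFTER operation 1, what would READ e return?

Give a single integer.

Initial committed: {c=17, e=3}
Op 1: UPDATE e=11 (auto-commit; committed e=11)
After op 1: visible(e) = 11 (pending={}, committed={c=17, e=11})

Answer: 11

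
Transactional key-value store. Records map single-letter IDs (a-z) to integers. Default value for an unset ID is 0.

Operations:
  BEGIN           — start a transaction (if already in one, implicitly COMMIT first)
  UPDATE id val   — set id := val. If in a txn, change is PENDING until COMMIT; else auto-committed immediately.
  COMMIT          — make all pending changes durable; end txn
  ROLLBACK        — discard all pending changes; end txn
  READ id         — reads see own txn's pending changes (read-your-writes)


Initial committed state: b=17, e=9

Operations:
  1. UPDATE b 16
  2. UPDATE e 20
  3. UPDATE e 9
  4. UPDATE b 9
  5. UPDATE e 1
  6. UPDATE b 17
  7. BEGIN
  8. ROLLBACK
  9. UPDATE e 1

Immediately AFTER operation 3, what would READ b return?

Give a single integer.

Answer: 16

Derivation:
Initial committed: {b=17, e=9}
Op 1: UPDATE b=16 (auto-commit; committed b=16)
Op 2: UPDATE e=20 (auto-commit; committed e=20)
Op 3: UPDATE e=9 (auto-commit; committed e=9)
After op 3: visible(b) = 16 (pending={}, committed={b=16, e=9})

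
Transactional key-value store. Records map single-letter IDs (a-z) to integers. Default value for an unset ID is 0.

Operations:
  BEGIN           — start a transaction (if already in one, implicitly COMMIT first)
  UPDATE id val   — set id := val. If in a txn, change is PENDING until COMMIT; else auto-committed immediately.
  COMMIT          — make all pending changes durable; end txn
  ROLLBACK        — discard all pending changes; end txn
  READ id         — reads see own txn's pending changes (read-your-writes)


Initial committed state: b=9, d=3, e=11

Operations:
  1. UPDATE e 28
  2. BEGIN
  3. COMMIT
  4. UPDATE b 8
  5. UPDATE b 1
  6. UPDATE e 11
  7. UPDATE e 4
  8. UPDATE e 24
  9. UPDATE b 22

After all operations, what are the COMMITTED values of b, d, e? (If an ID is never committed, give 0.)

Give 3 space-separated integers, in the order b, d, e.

Answer: 22 3 24

Derivation:
Initial committed: {b=9, d=3, e=11}
Op 1: UPDATE e=28 (auto-commit; committed e=28)
Op 2: BEGIN: in_txn=True, pending={}
Op 3: COMMIT: merged [] into committed; committed now {b=9, d=3, e=28}
Op 4: UPDATE b=8 (auto-commit; committed b=8)
Op 5: UPDATE b=1 (auto-commit; committed b=1)
Op 6: UPDATE e=11 (auto-commit; committed e=11)
Op 7: UPDATE e=4 (auto-commit; committed e=4)
Op 8: UPDATE e=24 (auto-commit; committed e=24)
Op 9: UPDATE b=22 (auto-commit; committed b=22)
Final committed: {b=22, d=3, e=24}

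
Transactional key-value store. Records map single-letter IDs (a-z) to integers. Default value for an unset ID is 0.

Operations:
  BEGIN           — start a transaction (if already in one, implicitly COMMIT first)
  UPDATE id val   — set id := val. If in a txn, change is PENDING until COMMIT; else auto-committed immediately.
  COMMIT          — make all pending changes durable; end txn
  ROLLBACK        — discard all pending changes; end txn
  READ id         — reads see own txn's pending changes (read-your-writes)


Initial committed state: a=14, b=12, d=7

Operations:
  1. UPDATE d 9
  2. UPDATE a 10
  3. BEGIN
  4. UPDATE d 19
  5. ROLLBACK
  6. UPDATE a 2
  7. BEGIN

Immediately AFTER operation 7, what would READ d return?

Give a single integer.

Answer: 9

Derivation:
Initial committed: {a=14, b=12, d=7}
Op 1: UPDATE d=9 (auto-commit; committed d=9)
Op 2: UPDATE a=10 (auto-commit; committed a=10)
Op 3: BEGIN: in_txn=True, pending={}
Op 4: UPDATE d=19 (pending; pending now {d=19})
Op 5: ROLLBACK: discarded pending ['d']; in_txn=False
Op 6: UPDATE a=2 (auto-commit; committed a=2)
Op 7: BEGIN: in_txn=True, pending={}
After op 7: visible(d) = 9 (pending={}, committed={a=2, b=12, d=9})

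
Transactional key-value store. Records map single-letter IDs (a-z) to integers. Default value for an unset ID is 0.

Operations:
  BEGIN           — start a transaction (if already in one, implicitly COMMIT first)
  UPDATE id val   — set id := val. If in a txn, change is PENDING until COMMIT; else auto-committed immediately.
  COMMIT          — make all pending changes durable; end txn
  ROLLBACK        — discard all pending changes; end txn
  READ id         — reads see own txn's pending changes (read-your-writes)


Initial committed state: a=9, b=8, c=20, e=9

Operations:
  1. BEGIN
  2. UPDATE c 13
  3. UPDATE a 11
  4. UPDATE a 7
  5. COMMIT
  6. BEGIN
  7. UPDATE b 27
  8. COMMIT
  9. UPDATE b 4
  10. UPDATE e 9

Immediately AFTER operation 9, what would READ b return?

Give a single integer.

Answer: 4

Derivation:
Initial committed: {a=9, b=8, c=20, e=9}
Op 1: BEGIN: in_txn=True, pending={}
Op 2: UPDATE c=13 (pending; pending now {c=13})
Op 3: UPDATE a=11 (pending; pending now {a=11, c=13})
Op 4: UPDATE a=7 (pending; pending now {a=7, c=13})
Op 5: COMMIT: merged ['a', 'c'] into committed; committed now {a=7, b=8, c=13, e=9}
Op 6: BEGIN: in_txn=True, pending={}
Op 7: UPDATE b=27 (pending; pending now {b=27})
Op 8: COMMIT: merged ['b'] into committed; committed now {a=7, b=27, c=13, e=9}
Op 9: UPDATE b=4 (auto-commit; committed b=4)
After op 9: visible(b) = 4 (pending={}, committed={a=7, b=4, c=13, e=9})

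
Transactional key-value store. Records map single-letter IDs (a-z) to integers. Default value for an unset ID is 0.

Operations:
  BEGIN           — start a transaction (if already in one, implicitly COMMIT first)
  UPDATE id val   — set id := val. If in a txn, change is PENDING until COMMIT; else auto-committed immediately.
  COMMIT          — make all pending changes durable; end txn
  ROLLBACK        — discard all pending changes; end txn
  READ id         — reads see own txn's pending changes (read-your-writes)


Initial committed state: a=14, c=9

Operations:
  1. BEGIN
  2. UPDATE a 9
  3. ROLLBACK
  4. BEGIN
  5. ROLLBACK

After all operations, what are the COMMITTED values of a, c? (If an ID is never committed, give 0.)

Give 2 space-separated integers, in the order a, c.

Answer: 14 9

Derivation:
Initial committed: {a=14, c=9}
Op 1: BEGIN: in_txn=True, pending={}
Op 2: UPDATE a=9 (pending; pending now {a=9})
Op 3: ROLLBACK: discarded pending ['a']; in_txn=False
Op 4: BEGIN: in_txn=True, pending={}
Op 5: ROLLBACK: discarded pending []; in_txn=False
Final committed: {a=14, c=9}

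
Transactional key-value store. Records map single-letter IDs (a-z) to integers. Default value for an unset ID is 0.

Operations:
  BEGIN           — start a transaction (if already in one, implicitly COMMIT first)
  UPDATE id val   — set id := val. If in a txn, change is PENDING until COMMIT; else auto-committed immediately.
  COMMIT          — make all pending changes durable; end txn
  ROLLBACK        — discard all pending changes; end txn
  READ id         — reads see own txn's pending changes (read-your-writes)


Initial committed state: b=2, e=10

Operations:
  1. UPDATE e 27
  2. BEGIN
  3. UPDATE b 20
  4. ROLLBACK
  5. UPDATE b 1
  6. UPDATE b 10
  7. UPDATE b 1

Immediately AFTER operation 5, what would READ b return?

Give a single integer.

Answer: 1

Derivation:
Initial committed: {b=2, e=10}
Op 1: UPDATE e=27 (auto-commit; committed e=27)
Op 2: BEGIN: in_txn=True, pending={}
Op 3: UPDATE b=20 (pending; pending now {b=20})
Op 4: ROLLBACK: discarded pending ['b']; in_txn=False
Op 5: UPDATE b=1 (auto-commit; committed b=1)
After op 5: visible(b) = 1 (pending={}, committed={b=1, e=27})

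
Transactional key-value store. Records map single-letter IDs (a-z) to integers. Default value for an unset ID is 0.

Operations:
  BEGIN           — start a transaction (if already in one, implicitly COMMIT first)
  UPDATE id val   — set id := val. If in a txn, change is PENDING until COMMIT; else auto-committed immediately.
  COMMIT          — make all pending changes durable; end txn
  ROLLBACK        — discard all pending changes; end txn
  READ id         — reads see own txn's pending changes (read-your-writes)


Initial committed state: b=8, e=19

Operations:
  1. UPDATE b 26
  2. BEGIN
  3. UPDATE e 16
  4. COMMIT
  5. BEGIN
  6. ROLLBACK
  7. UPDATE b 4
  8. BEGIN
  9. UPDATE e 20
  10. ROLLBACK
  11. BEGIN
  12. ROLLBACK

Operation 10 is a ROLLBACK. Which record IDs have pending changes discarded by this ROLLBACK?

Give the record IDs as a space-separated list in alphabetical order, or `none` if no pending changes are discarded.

Answer: e

Derivation:
Initial committed: {b=8, e=19}
Op 1: UPDATE b=26 (auto-commit; committed b=26)
Op 2: BEGIN: in_txn=True, pending={}
Op 3: UPDATE e=16 (pending; pending now {e=16})
Op 4: COMMIT: merged ['e'] into committed; committed now {b=26, e=16}
Op 5: BEGIN: in_txn=True, pending={}
Op 6: ROLLBACK: discarded pending []; in_txn=False
Op 7: UPDATE b=4 (auto-commit; committed b=4)
Op 8: BEGIN: in_txn=True, pending={}
Op 9: UPDATE e=20 (pending; pending now {e=20})
Op 10: ROLLBACK: discarded pending ['e']; in_txn=False
Op 11: BEGIN: in_txn=True, pending={}
Op 12: ROLLBACK: discarded pending []; in_txn=False
ROLLBACK at op 10 discards: ['e']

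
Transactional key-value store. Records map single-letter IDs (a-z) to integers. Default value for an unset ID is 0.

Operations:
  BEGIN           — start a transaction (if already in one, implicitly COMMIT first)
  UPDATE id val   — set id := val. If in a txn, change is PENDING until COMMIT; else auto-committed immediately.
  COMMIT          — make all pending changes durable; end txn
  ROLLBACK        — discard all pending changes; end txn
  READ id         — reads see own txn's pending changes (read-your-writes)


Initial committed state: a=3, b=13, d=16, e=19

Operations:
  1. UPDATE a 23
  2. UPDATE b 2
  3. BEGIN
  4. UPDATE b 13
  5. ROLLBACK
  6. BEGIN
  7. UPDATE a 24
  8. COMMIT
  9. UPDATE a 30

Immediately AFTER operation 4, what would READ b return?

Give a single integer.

Answer: 13

Derivation:
Initial committed: {a=3, b=13, d=16, e=19}
Op 1: UPDATE a=23 (auto-commit; committed a=23)
Op 2: UPDATE b=2 (auto-commit; committed b=2)
Op 3: BEGIN: in_txn=True, pending={}
Op 4: UPDATE b=13 (pending; pending now {b=13})
After op 4: visible(b) = 13 (pending={b=13}, committed={a=23, b=2, d=16, e=19})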